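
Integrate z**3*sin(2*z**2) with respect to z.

-z**2*cos(2*z**2)/4 + sin(2*z**2)/8 + C

Let u = z², du = 2z dz; rewrite as (1/2)∫ u^1·sin(2u) du.
Now integrate by parts 1 time.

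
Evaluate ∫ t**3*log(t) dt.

t**4*log(t)/4 - t**4/16 + C

Use integration by parts with u = log(t), dv = t**3 dt.
Then du = 1/t dt and v = t**4/4.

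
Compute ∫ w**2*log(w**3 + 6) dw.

w**3*log(w**3 + 6)/3 - w**3/3 + 2*log(w**3 + 6) + C

Let u = w**3 + 6, so du = (3*w**2) dw.
The integral becomes (1/3)·∫ log(u) du; integrate by parts with u′=log(u), dv′=du.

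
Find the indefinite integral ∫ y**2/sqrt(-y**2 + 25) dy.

-y*sqrt(-y**2 + 25)/2 + 25*asin(y/5)/2 + C

Substitute y = 5·sin(θ), so dy = 5·cos(θ) dθ and the radical becomes sqrt(-y**2 + 25) = 5·cos(θ) by the Pythagorean identity.
Integrate the resulting trig expression in θ, then back-substitute θ = asin(y/5), sin(θ) = y/5, cos(θ) = sqrt(-y**2 + 25)/5 (absorbing any constant into C).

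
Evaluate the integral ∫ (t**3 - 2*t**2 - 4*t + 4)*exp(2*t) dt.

Use integration by parts with u = t**3 - 2*t**2 - 4*t + 4, dv = exp(2*t) dt, so v = exp(2*t)/2.
Apply parts 3 times (tabular method): alternate signs, differentiate u down to 0, integrate dv up.

(4*t**3 - 14*t**2 - 2*t + 17)*exp(2*t)/8 + C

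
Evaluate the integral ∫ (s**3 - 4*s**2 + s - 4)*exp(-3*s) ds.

Use integration by parts with u = s**3 - 4*s**2 + s - 4, dv = exp(-3*s) ds, so v = -exp(-3*s)/3.
Apply parts 3 times (tabular method): alternate signs, differentiate u down to 0, integrate dv up.

(-3*s**3 + 9*s**2 + 3*s + 13)*exp(-3*s)/9 + C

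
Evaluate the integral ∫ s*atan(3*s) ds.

s**2*atan(3*s)/2 - s/6 + atan(3*s)/18 + C

Use integration by parts with u = arctan(3*s), dv = s ds.
Then du = 3/(9*s**2 + 1) ds.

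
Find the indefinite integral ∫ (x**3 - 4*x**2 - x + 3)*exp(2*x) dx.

Use integration by parts with u = x**3 - 4*x**2 - x + 3, dv = exp(2*x) dx, so v = exp(2*x)/2.
Apply parts 3 times (tabular method): alternate signs, differentiate u down to 0, integrate dv up.

(4*x**3 - 22*x**2 + 18*x + 3)*exp(2*x)/8 + C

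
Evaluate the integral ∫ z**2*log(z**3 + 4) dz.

z**3*log(z**3 + 4)/3 - z**3/3 + 4*log(z**3 + 4)/3 + C

Let u = z**3 + 4, so du = (3*z**2) dz.
The integral becomes (1/3)·∫ log(u) du; integrate by parts with u′=log(u), dv′=du.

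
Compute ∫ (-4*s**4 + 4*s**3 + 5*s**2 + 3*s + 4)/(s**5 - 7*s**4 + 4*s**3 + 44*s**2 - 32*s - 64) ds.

Factor the denominator: (s - 4)**2*(s - 2)*(s + 1)*(s + 2).
Partial-fraction decomposition: -13/(24*(s + 2)) + 2/(75*(s + 1)) - 1/(24*(s - 2)) - 1033/(300*(s - 4)) - 56/(5*(s - 4)**2).
Integrate each term; A/(s−a) gives A·log|s−a|; A/(s−a)² gives −A/(s−a).

-1033*log(s - 4)/300 - log(s - 2)/24 + 2*log(s + 1)/75 - 13*log(s + 2)/24 + 56/(5*s - 20) + C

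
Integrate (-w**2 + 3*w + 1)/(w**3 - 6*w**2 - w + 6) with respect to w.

Factor the denominator: (w - 6)*(w - 1)*(w + 1).
Partial-fraction decomposition: -3/(14*(w + 1)) - 3/(10*(w - 1)) - 17/(35*(w - 6)).
Integrate each term: A/(w−a) contributes A·log|w−a|.

-17*log(w - 6)/35 - 3*log(w - 1)/10 - 3*log(w + 1)/14 + C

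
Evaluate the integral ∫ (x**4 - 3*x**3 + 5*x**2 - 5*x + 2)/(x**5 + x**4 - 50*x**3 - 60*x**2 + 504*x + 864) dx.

Factor the denominator: (x - 6)*(x - 4)*(x + 2)*(x + 3)*(x + 6).
Partial-fraction decomposition: 539/(360*(x + 6)) - 32/(27*(x + 3)) + 3/(8*(x + 2)) - 3/(20*(x - 4)) + 25/(54*(x - 6)).
Integrate each term: A/(x−a) contributes A·log|x−a|.

25*log(x - 6)/54 - 3*log(x - 4)/20 + 3*log(x + 2)/8 - 32*log(x + 3)/27 + 539*log(x + 6)/360 + C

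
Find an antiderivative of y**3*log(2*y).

y**4*(log(y) + log(2))/4 - y**4/16 + C

Use integration by parts with u = log(2*y), dv = y**3 dy.
Then du = 1/y dy and v = y**4/4.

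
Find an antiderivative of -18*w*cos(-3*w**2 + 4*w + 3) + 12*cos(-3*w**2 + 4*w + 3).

Let u = 3*w**2 - 4*w - 3, so du = (6*w - 4) dw.
Rewriting, the integral becomes -3·∫ cos(u) du = -3·sin(u).
Substituting back, u = 3*w**2 - 4*w - 3.

3*sin(-3*w**2 + 4*w + 3) + C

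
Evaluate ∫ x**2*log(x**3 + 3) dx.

Let u = x**3 + 3, so du = (3*x**2) dx.
The integral becomes (1/3)·∫ log(u) du; integrate by parts with u′=log(u), dv′=du.

x**3*log(x**3 + 3)/3 - x**3/3 + log(x**3 + 3) + C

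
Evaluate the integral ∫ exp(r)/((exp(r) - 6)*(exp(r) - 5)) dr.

Let u = e^r, du = e^r dr.
The integral becomes ∫ du/((u-5)(u-6)); decompose into partial fractions.

log(exp(r) - 6) - log(exp(r) - 5) + C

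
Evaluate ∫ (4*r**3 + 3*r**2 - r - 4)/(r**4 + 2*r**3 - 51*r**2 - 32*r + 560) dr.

Factor the denominator: (r - 5)*(r - 4)*(r + 4)*(r + 7).
Partial-fraction decomposition: 611/(198*(r + 7)) - 26/(27*(r + 4)) - 37/(11*(r - 4)) + 283/(54*(r - 5)).
Integrate each term: A/(r−a) contributes A·log|r−a|.

283*log(r - 5)/54 - 37*log(r - 4)/11 - 26*log(r + 4)/27 + 611*log(r + 7)/198 + C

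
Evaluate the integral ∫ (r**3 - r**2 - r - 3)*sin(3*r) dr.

Use integration by parts with u = r**3 - r**2 - r - 3, dv = sin(3*r) dr, so v = -cos(3*r)/3.
Apply parts 3 times (tabular method): alternate signs, differentiate u down to 0, integrate dv up.

-r**3*cos(3*r)/3 + r**2*sin(3*r)/3 + r**2*cos(3*r)/3 - 2*r*sin(3*r)/9 + 5*r*cos(3*r)/9 - 5*sin(3*r)/27 + 25*cos(3*r)/27 + C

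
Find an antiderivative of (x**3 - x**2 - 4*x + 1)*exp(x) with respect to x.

Use integration by parts with u = x**3 - x**2 - 4*x + 1, dv = exp(x) dx, so v = exp(x).
Apply parts 3 times (tabular method): alternate signs, differentiate u down to 0, integrate dv up.

(x**3 - 4*x**2 + 4*x - 3)*exp(x) + C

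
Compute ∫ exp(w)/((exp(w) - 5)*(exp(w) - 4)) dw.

Let u = e^w, du = e^w dw.
The integral becomes ∫ du/((u-4)(u-5)); decompose into partial fractions.

log(exp(w) - 5) - log(exp(w) - 4) + C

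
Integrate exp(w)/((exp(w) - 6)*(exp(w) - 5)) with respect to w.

Let u = e^w, du = e^w dw.
The integral becomes ∫ du/((u-5)(u-6)); decompose into partial fractions.

log(exp(w) - 6) - log(exp(w) - 5) + C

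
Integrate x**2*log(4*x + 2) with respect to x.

x**3*log(4*x + 2)/3 - x**3/9 + x**2/12 - x/12 + log(2*x + 1)/24 + C

Use integration by parts with u = log(4*x + 2), dv = x**2 dx.
Then du = 4/(4*x + 2) dx and v = x**3/3.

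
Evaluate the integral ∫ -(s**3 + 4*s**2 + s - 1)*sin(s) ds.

s**3*cos(s) - 3*s**2*sin(s) + 4*s**2*cos(s) - 8*s*sin(s) - 5*s*cos(s) + 5*sin(s) - 9*cos(s) + C

Use integration by parts with u = s**3 + 4*s**2 + s - 1, dv = -sin(s) ds, so v = cos(s).
Apply parts 3 times (tabular method): alternate signs, differentiate u down to 0, integrate dv up.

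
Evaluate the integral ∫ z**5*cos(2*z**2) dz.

Let u = z², du = 2z dz; rewrite as (1/2)∫ u^2·cos(2u) du.
Now integrate by parts 2 times.

z**4*sin(2*z**2)/4 + z**2*cos(2*z**2)/4 - sin(2*z**2)/8 + C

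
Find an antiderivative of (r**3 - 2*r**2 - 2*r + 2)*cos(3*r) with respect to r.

Use integration by parts with u = r**3 - 2*r**2 - 2*r + 2, dv = cos(3*r) dr, so v = sin(3*r)/3.
Apply parts 3 times (tabular method): alternate signs, differentiate u down to 0, integrate dv up.

r**3*sin(3*r)/3 - 2*r**2*sin(3*r)/3 + r**2*cos(3*r)/3 - 8*r*sin(3*r)/9 - 4*r*cos(3*r)/9 + 22*sin(3*r)/27 - 8*cos(3*r)/27 + C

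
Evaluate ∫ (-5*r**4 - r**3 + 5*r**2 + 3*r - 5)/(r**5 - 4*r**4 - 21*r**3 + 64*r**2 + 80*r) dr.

Factor the denominator: r*(r - 5)*(r - 4)*(r + 1)*(r + 4).
Partial-fraction decomposition: -1153/(864*(r + 4)) + 7/(90*(r + 1)) + 1257/(160*(r - 4)) - 623/(54*(r - 5)) - 1/(16*r).
Integrate each term: A/(r−a) contributes A·log|r−a|.

-log(r)/16 - 623*log(r - 5)/54 + 1257*log(r - 4)/160 + 7*log(r + 1)/90 - 1153*log(r + 4)/864 + C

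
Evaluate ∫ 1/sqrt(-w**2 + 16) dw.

Substitute w = 4·sin(θ), so dw = 4·cos(θ) dθ and the radical becomes sqrt(-w**2 + 16) = 4·cos(θ) by the Pythagorean identity.
Integrate the resulting trig expression in θ, then back-substitute θ = asin(w/4), sin(θ) = w/4, cos(θ) = sqrt(-w**2 + 16)/4 (absorbing any constant into C).

asin(w/4) + C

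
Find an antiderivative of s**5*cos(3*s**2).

s**4*sin(3*s**2)/6 + s**2*cos(3*s**2)/9 - sin(3*s**2)/27 + C

Let u = s², du = 2s ds; rewrite as (1/2)∫ u^2·cos(3u) du.
Now integrate by parts 2 times.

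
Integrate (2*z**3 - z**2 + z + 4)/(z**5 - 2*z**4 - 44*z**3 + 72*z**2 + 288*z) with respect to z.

log(z)/72 + 203*log(z - 6)/576 - log(z - 4)/4 + 3*log(z + 2)/64 - 47*log(z + 6)/288 + C

Factor the denominator: z*(z - 6)*(z - 4)*(z + 2)*(z + 6).
Partial-fraction decomposition: -47/(288*(z + 6)) + 3/(64*(z + 2)) - 1/(4*(z - 4)) + 203/(576*(z - 6)) + 1/(72*z).
Integrate each term: A/(z−a) contributes A·log|z−a|.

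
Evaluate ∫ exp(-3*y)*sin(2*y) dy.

-3*exp(-3*y)*sin(2*y)/13 - 2*exp(-3*y)*cos(2*y)/13 + C

Let I denote the integral. Integrate by parts with u = sin(2*y), dv = exp(-3*y) dy, so v = -exp(-3*y)/3: I = -exp(-3*y)*sin(2*y)/3 + (2/3)·∫ exp(-3*y)*cos(2*y) dy.
Apply parts again with u = cos(2*y), dv = exp(-3*y) dy: ∫ exp(-3*y)*cos(2*y) dy = -exp(-3*y)*cos(2*y)/3 − (2/3)·I. Substituting back brings back I: I = -exp(-3*y)*sin(2*y)/3 - 2*exp(-3*y)*cos(2*y)/9 − (4/9)·I.
Solving for I: (1 + 4/9)·I equals the remaining terms, so I = (9/13)·(-exp(-3*y)*sin(2*y)/3 - 2*exp(-3*y)*cos(2*y)/9).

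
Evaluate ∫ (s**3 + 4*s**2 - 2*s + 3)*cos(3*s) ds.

Use integration by parts with u = s**3 + 4*s**2 - 2*s + 3, dv = cos(3*s) ds, so v = sin(3*s)/3.
Apply parts 3 times (tabular method): alternate signs, differentiate u down to 0, integrate dv up.

s**3*sin(3*s)/3 + 4*s**2*sin(3*s)/3 + s**2*cos(3*s)/3 - 8*s*sin(3*s)/9 + 8*s*cos(3*s)/9 + 19*sin(3*s)/27 - 8*cos(3*s)/27 + C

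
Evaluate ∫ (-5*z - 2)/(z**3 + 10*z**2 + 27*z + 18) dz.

Factor the denominator: (z + 1)*(z + 3)*(z + 6).
Partial-fraction decomposition: 28/(15*(z + 6)) - 13/(6*(z + 3)) + 3/(10*(z + 1)).
Integrate each term: A/(z−a) contributes A·log|z−a|.

3*log(z + 1)/10 - 13*log(z + 3)/6 + 28*log(z + 6)/15 + C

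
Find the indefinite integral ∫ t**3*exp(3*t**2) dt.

Let u = t², du = 2t dt; rewrite as (1/2)∫ u^1·exp(3u) du.
Now integrate by parts 1 time.

(3*t**2 - 1)*exp(3*t**2)/18 + C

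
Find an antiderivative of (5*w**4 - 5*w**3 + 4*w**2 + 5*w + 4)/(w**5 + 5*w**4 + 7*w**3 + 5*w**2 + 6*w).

2*log(w)/3 - 13*log(w + 2) + 113*log(w + 3)/6 - 3*log(w**2 + 1)/4 + atan(w)/2 + C

Factor the denominator: w*(w + 2)*(w + 3)*(w**2 + 1).
Partial-fraction decomposition: -(3*w - 1)/(2*(w**2 + 1)) + 113/(6*(w + 3)) - 13/(w + 2) + 2/(3*w).
Integrate each term; A/(w−a) gives A·log|w−a|; the (Bw+D)/(w²+p²) term gives a log and an atan.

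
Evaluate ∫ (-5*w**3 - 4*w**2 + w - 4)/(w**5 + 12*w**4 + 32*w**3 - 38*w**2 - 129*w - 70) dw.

-58*log(w - 2)/567 + 17*log(w + 1)/216 - 129*log(w + 5)/56 + 377*log(w + 7)/162 - 1/(18*w + 18) + C

Factor the denominator: (w - 2)*(w + 1)**2*(w + 5)*(w + 7).
Partial-fraction decomposition: 377/(162*(w + 7)) - 129/(56*(w + 5)) + 17/(216*(w + 1)) + 1/(18*(w + 1)**2) - 58/(567*(w - 2)).
Integrate each term; A/(w−a) gives A·log|w−a|; A/(w−a)² gives −A/(w−a).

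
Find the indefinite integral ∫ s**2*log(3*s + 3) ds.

s**3*log(3*s + 3)/3 - s**3/9 + s**2/6 - s/3 + log(s + 1)/3 + C

Use integration by parts with u = log(3*s + 3), dv = s**2 ds.
Then du = 3/(3*s + 3) ds and v = s**3/3.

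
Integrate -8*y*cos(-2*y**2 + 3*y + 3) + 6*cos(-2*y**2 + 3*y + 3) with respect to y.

Let u = 2*y**2 - 3*y - 3, so du = (4*y - 3) dy.
Rewriting, the integral becomes -2·∫ cos(u) du = -2·sin(u).
Substituting back, u = 2*y**2 - 3*y - 3.

2*sin(-2*y**2 + 3*y + 3) + C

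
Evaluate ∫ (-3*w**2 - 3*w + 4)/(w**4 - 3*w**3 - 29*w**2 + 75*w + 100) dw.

-43*log(w - 5)/30 + 56*log(w - 4)/45 + log(w + 1)/30 + 7*log(w + 5)/45 + C

Factor the denominator: (w - 5)*(w - 4)*(w + 1)*(w + 5).
Partial-fraction decomposition: 7/(45*(w + 5)) + 1/(30*(w + 1)) + 56/(45*(w - 4)) - 43/(30*(w - 5)).
Integrate each term: A/(w−a) contributes A·log|w−a|.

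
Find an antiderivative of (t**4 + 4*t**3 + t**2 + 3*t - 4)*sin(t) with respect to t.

Use integration by parts with u = t**4 + 4*t**3 + t**2 + 3*t - 4, dv = sin(t) dt, so v = -cos(t).
Apply parts 4 times (tabular method): alternate signs, differentiate u down to 0, integrate dv up.

-t**4*cos(t) + 4*t**3*sin(t) - 4*t**3*cos(t) + 12*t**2*sin(t) + 11*t**2*cos(t) - 22*t*sin(t) + 21*t*cos(t) - 21*sin(t) - 18*cos(t) + C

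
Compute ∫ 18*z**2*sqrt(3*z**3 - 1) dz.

4*(3*z**3 - 1)**(3/2)/3 + C

Let u = 3*z**3 - 1, so du = (9*z**2) dz.
Rewriting, the integral becomes 2·∫ √u du = 2·(2/3)u^(3/2).
Substituting back, u = 3*z**3 - 1.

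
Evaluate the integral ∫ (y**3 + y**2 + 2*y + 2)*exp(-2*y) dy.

Use integration by parts with u = y**3 + y**2 + 2*y + 2, dv = exp(-2*y) dy, so v = -exp(-2*y)/2.
Apply parts 3 times (tabular method): alternate signs, differentiate u down to 0, integrate dv up.

(-4*y**3 - 10*y**2 - 18*y - 17)*exp(-2*y)/8 + C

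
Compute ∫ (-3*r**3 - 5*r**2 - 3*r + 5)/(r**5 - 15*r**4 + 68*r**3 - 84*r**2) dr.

Factor the denominator: r**2*(r - 7)*(r - 6)*(r - 2).
Partial-fraction decomposition: -9/(16*(r - 2)) + 841/(144*(r - 6)) - 258/(49*(r - 7)) - 11/(882*r) - 5/(84*r**2).
Integrate each term; A/(r−a) gives A·log|r−a|; A/(r−a)² gives −A/(r−a).

-11*log(r)/882 - 258*log(r - 7)/49 + 841*log(r - 6)/144 - 9*log(r - 2)/16 + 5/(84*r) + C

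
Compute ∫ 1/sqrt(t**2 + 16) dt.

log(t + sqrt(t**2 + 16)) + C

Substitute t = 4·tan(θ), so dt = 4·sec(θ)^2 dθ and the radical becomes sqrt(t**2 + 16) = 4·sec(θ) by the Pythagorean identity.
Integrate the resulting trig expression in θ, then back-substitute tan(θ) = t/4, sec(θ) = sqrt(t**2 + 16)/4 (absorbing any constant into C).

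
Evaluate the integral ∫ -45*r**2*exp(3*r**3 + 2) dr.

Let u = 3*r**3 + 2, so du = (9*r**2) dr.
Rewriting, the integral becomes -5·∫ e^u du = -5·e^u.
Substituting back, u = 3*r**3 + 2.

-5*exp(3*r**3 + 2) + C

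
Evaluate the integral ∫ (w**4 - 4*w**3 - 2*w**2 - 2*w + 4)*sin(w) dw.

Use integration by parts with u = w**4 - 4*w**3 - 2*w**2 - 2*w + 4, dv = sin(w) dw, so v = -cos(w).
Apply parts 4 times (tabular method): alternate signs, differentiate u down to 0, integrate dv up.

-w**4*cos(w) + 4*w**3*sin(w) + 4*w**3*cos(w) - 12*w**2*sin(w) + 14*w**2*cos(w) - 28*w*sin(w) - 22*w*cos(w) + 22*sin(w) - 32*cos(w) + C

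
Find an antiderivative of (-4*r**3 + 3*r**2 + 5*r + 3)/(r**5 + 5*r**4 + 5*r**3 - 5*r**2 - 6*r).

-log(r)/2 + 7*log(r - 1)/24 + 5*log(r + 1)/4 - 37*log(r + 2)/6 + 41*log(r + 3)/8 + C

Factor the denominator: r*(r - 1)*(r + 1)*(r + 2)*(r + 3).
Partial-fraction decomposition: 41/(8*(r + 3)) - 37/(6*(r + 2)) + 5/(4*(r + 1)) + 7/(24*(r - 1)) - 1/(2*r).
Integrate each term: A/(r−a) contributes A·log|r−a|.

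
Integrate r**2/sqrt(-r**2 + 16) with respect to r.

-r*sqrt(-r**2 + 16)/2 + 8*asin(r/4) + C

Substitute r = 4·sin(θ), so dr = 4·cos(θ) dθ and the radical becomes sqrt(-r**2 + 16) = 4·cos(θ) by the Pythagorean identity.
Integrate the resulting trig expression in θ, then back-substitute θ = asin(r/4), sin(θ) = r/4, cos(θ) = sqrt(-r**2 + 16)/4 (absorbing any constant into C).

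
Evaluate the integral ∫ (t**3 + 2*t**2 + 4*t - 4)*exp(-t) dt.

(-t**3 - 5*t**2 - 14*t - 10)*exp(-t) + C

Use integration by parts with u = t**3 + 2*t**2 + 4*t - 4, dv = exp(-t) dt, so v = -exp(-t).
Apply parts 3 times (tabular method): alternate signs, differentiate u down to 0, integrate dv up.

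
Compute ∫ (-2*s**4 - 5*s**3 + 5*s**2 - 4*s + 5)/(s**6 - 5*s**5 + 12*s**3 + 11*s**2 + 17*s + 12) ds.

-763*log(s - 4)/425 + 259*log(s - 3)/160 + 73*log(s + 1)/800 + 29*log(s**2 + 1)/680 - 3*atan(s)/340 - 17/(40*s + 40) + C

Factor the denominator: (s - 4)*(s - 3)*(s + 1)**2*(s**2 + 1).
Partial-fraction decomposition: (29*s - 3)/(340*(s**2 + 1)) + 73/(800*(s + 1)) + 17/(40*(s + 1)**2) + 259/(160*(s - 3)) - 763/(425*(s - 4)).
Integrate each term; A/(s−a) gives A·log|s−a|; the (Bs+D)/(s²+p²) term gives a log and an atan.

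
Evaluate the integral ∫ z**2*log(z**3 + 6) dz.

z**3*log(z**3 + 6)/3 - z**3/3 + 2*log(z**3 + 6) + C

Let u = z**3 + 6, so du = (3*z**2) dz.
The integral becomes (1/3)·∫ log(u) du; integrate by parts with u′=log(u), dv′=du.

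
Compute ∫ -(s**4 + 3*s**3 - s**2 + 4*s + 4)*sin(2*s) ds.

Use integration by parts with u = s**4 + 3*s**3 - s**2 + 4*s + 4, dv = -sin(2*s) ds, so v = cos(2*s)/2.
Apply parts 4 times (tabular method): alternate signs, differentiate u down to 0, integrate dv up.

s**4*cos(2*s)/2 - s**3*sin(2*s) + 3*s**3*cos(2*s)/2 - 9*s**2*sin(2*s)/4 - 2*s**2*cos(2*s) + 2*s*sin(2*s) - s*cos(2*s)/4 + sin(2*s)/8 + 3*cos(2*s) + C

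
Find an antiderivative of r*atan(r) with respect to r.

Use integration by parts with u = arctan(r), dv = r dr.
Then du = 1/(r**2 + 1) dr.

r**2*atan(r)/2 - r/2 + atan(r)/2 + C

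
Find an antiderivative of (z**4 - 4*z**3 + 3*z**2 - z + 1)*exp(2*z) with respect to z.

(2*z**4 - 12*z**3 + 24*z**2 - 26*z + 15)*exp(2*z)/4 + C

Use integration by parts with u = z**4 - 4*z**3 + 3*z**2 - z + 1, dv = exp(2*z) dz, so v = exp(2*z)/2.
Apply parts 4 times (tabular method): alternate signs, differentiate u down to 0, integrate dv up.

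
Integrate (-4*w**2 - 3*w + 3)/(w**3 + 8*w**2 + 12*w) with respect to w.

Factor the denominator: w*(w + 2)*(w + 6).
Partial-fraction decomposition: -41/(8*(w + 6)) + 7/(8*(w + 2)) + 1/(4*w).
Integrate each term: A/(w−a) contributes A·log|w−a|.

log(w)/4 + 7*log(w + 2)/8 - 41*log(w + 6)/8 + C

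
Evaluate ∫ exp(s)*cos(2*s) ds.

Let I denote the integral. Integrate by parts with u = cos(2*s), dv = exp(s) ds, so v = exp(s): I = exp(s)*cos(2*s) + 2·∫ exp(s)*sin(2*s) ds.
Apply parts again with u = sin(2*s), dv = exp(s) ds: ∫ exp(s)*sin(2*s) ds = exp(s)*sin(2*s) − 2·I. Substituting back brings back I: I = 2*exp(s)*sin(2*s) + exp(s)*cos(2*s) − 4·I.
Solving for I: (1 + 4)·I equals the remaining terms, so I = (1/5)·(2*exp(s)*sin(2*s) + exp(s)*cos(2*s)).

2*exp(s)*sin(2*s)/5 + exp(s)*cos(2*s)/5 + C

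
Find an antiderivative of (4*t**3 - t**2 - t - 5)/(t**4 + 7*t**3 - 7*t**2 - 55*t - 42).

Factor the denominator: (t - 3)*(t + 1)*(t + 2)*(t + 7).
Partial-fraction decomposition: 473/(100*(t + 7)) - 39/(25*(t + 2)) + 3/(8*(t + 1)) + 91/(200*(t - 3)).
Integrate each term: A/(t−a) contributes A·log|t−a|.

91*log(t - 3)/200 + 3*log(t + 1)/8 - 39*log(t + 2)/25 + 473*log(t + 7)/100 + C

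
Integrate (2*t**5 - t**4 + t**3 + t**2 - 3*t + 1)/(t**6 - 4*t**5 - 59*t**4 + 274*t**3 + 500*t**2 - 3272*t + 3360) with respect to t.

Factor the denominator: (t - 6)*(t - 5)*(t - 2)**2*(t + 4)*(t + 7).
Partial-fraction decomposition: 36287/(37908*(t + 7)) - 2339/(9720*(t + 4)) + 5681/(23328*(t - 2)) + 55/(648*(t - 2)**2) - 5761/(972*(t - 5)) + 14491/(2080*(t - 6)).
Integrate each term; A/(t−a) gives A·log|t−a|; A/(t−a)² gives −A/(t−a).

14491*log(t - 6)/2080 - 5761*log(t - 5)/972 + 5681*log(t - 2)/23328 - 2339*log(t + 4)/9720 + 36287*log(t + 7)/37908 - 55/(648*t - 1296) + C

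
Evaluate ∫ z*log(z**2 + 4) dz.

Let u = z**2 + 4, so du = (2*z) dz.
The integral becomes (1/2)·∫ log(u) du; integrate by parts with u′=log(u), dv′=du.

z**2*log(z**2 + 4)/2 - z**2/2 + 2*log(z**2 + 4) + C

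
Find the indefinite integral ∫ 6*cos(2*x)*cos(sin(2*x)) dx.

Let u = sin(2*x), so du = (2*cos(2*x)) dx.
Rewriting, the integral becomes 3·∫ cos(u) du = 3·sin(u).
Substituting back, u = sin(2*x).

3*sin(sin(2*x)) + C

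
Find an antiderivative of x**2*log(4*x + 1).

x**3*log(4*x + 1)/3 - x**3/9 + x**2/24 - x/48 + log(4*x + 1)/192 + C

Use integration by parts with u = log(4*x + 1), dv = x**2 dx.
Then du = 4/(4*x + 1) dx and v = x**3/3.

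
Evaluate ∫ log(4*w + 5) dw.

Use integration by parts with u = log(4*w + 5), dv = dw.
Then du = 4/(4*w + 5) dw and v = w.

w*log(4*w + 5) - w + 5*log(4*w + 5)/4 + C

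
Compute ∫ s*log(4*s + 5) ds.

Use integration by parts with u = log(4*s + 5), dv = s ds.
Then du = 4/(4*s + 5) ds and v = s**2/2.

s**2*log(4*s + 5)/2 - s**2/4 + 5*s/8 - 25*log(4*s + 5)/32 + C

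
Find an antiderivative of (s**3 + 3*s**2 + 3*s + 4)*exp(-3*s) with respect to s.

Use integration by parts with u = s**3 + 3*s**2 + 3*s + 4, dv = exp(-3*s) ds, so v = -exp(-3*s)/3.
Apply parts 3 times (tabular method): alternate signs, differentiate u down to 0, integrate dv up.

(-9*s**3 - 36*s**2 - 51*s - 53)*exp(-3*s)/27 + C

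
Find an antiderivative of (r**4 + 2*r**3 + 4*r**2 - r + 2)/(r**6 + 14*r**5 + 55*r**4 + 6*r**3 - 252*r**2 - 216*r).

-log(r)/108 + log(r - 2)/40 + log(r + 1)/25 - 34*log(r + 3)/135 + 353*log(r + 6)/1800 - 127/(90*r + 540) + C

Factor the denominator: r*(r - 2)*(r + 1)*(r + 3)*(r + 6)**2.
Partial-fraction decomposition: 353/(1800*(r + 6)) + 127/(90*(r + 6)**2) - 34/(135*(r + 3)) + 1/(25*(r + 1)) + 1/(40*(r - 2)) - 1/(108*r).
Integrate each term; A/(r−a) gives A·log|r−a|; A/(r−a)² gives −A/(r−a).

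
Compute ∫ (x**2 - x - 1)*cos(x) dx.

Use integration by parts with u = x**2 - x - 1, dv = cos(x) dx, so v = sin(x).
Apply parts 2 times (tabular method): alternate signs, differentiate u down to 0, integrate dv up.

x**2*sin(x) - x*sin(x) + 2*x*cos(x) - 3*sin(x) - cos(x) + C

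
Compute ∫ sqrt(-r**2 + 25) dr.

Substitute r = 5·sin(θ), so dr = 5·cos(θ) dθ and the radical becomes sqrt(-r**2 + 25) = 5·cos(θ) by the Pythagorean identity.
Integrate the resulting trig expression in θ, then back-substitute θ = asin(r/5), sin(θ) = r/5, cos(θ) = sqrt(-r**2 + 25)/5 (absorbing any constant into C).

r*sqrt(-r**2 + 25)/2 + 25*asin(r/5)/2 + C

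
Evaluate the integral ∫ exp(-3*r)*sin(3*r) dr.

Let I denote the integral. Integrate by parts with u = sin(3*r), dv = exp(-3*r) dr, so v = -exp(-3*r)/3: I = -exp(-3*r)*sin(3*r)/3 + ∫ exp(-3*r)*cos(3*r) dr.
Apply parts again with u = cos(3*r), dv = exp(-3*r) dr: ∫ exp(-3*r)*cos(3*r) dr = -exp(-3*r)*cos(3*r)/3 − I. Substituting back brings back I: I = -exp(-3*r)*sin(3*r)/3 - exp(-3*r)*cos(3*r)/3 − I.
Solving for I: (1 + 1)·I equals the remaining terms, so I = (1/2)·(-exp(-3*r)*sin(3*r)/3 - exp(-3*r)*cos(3*r)/3).

-exp(-3*r)*sin(3*r)/6 - exp(-3*r)*cos(3*r)/6 + C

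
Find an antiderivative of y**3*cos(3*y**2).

y**2*sin(3*y**2)/6 + cos(3*y**2)/18 + C

Let u = y², du = 2y dy; rewrite as (1/2)∫ u^1·cos(3u) du.
Now integrate by parts 1 time.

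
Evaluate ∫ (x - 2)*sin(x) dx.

Use integration by parts with u = x - 2, dv = sin(x) dx, so v = -cos(x).
Apply parts 1 times (tabular method): alternate signs, differentiate u down to 0, integrate dv up.

-x*cos(x) + sin(x) + 2*cos(x) + C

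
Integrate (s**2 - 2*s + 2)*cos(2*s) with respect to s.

s**2*sin(2*s)/2 - s*sin(2*s) + s*cos(2*s)/2 + 3*sin(2*s)/4 - cos(2*s)/2 + C

Use integration by parts with u = s**2 - 2*s + 2, dv = cos(2*s) ds, so v = sin(2*s)/2.
Apply parts 2 times (tabular method): alternate signs, differentiate u down to 0, integrate dv up.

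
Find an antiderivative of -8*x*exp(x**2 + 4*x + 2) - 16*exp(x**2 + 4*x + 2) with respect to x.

-4*exp(x**2 + 4*x + 2) + C

Let u = x**2 + 4*x + 2, so du = (2*x + 4) dx.
Rewriting, the integral becomes -4·∫ e^u du = -4·e^u.
Substituting back, u = x**2 + 4*x + 2.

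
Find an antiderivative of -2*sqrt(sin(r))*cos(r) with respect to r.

-4*sin(r)**(3/2)/3 + C

Let u = sin(r), so du = (cos(r)) dr.
Rewriting, the integral becomes -2·∫ √u du = -2·(2/3)u^(3/2).
Substituting back, u = sin(r).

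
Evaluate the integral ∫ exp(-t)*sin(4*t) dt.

-exp(-t)*sin(4*t)/17 - 4*exp(-t)*cos(4*t)/17 + C

Let I denote the integral. Integrate by parts with u = sin(4*t), dv = exp(-t) dt, so v = -exp(-t): I = -exp(-t)*sin(4*t) + 4·∫ exp(-t)*cos(4*t) dt.
Apply parts again with u = cos(4*t), dv = exp(-t) dt: ∫ exp(-t)*cos(4*t) dt = -exp(-t)*cos(4*t) − 4·I. Substituting back brings back I: I = -exp(-t)*sin(4*t) - 4*exp(-t)*cos(4*t) − 16·I.
Solving for I: (1 + 16)·I equals the remaining terms, so I = (1/17)·(-exp(-t)*sin(4*t) - 4*exp(-t)*cos(4*t)).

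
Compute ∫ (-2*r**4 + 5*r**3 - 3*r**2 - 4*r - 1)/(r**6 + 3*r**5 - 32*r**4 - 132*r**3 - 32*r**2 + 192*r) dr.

-log(r)/192 - 329*log(r - 6)/4800 + log(r - 1)/75 + 77*log(r + 2)/192 - 109*log(r + 4)/320 + 173/(80*r + 320) + C

Factor the denominator: r*(r - 6)*(r - 1)*(r + 2)*(r + 4)**2.
Partial-fraction decomposition: -109/(320*(r + 4)) - 173/(80*(r + 4)**2) + 77/(192*(r + 2)) + 1/(75*(r - 1)) - 329/(4800*(r - 6)) - 1/(192*r).
Integrate each term; A/(r−a) gives A·log|r−a|; A/(r−a)² gives −A/(r−a).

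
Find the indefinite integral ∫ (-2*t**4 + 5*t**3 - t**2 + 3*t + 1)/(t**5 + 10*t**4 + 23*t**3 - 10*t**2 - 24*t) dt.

-log(t)/24 + 3*log(t - 1)/35 - log(t + 1)/3 + 859*log(t + 4)/120 - 745*log(t + 6)/84 + C

Factor the denominator: t*(t - 1)*(t + 1)*(t + 4)*(t + 6).
Partial-fraction decomposition: -745/(84*(t + 6)) + 859/(120*(t + 4)) - 1/(3*(t + 1)) + 3/(35*(t - 1)) - 1/(24*t).
Integrate each term: A/(t−a) contributes A·log|t−a|.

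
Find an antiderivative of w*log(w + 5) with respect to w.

Use integration by parts with u = log(w + 5), dv = w dw.
Then du = 1/(w + 5) dw and v = w**2/2.

w**2*log(w + 5)/2 - w**2/4 + 5*w/2 - 25*log(w + 5)/2 + C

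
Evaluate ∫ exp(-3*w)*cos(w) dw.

Let I denote the integral. Integrate by parts with u = cos(w), dv = exp(-3*w) dw, so v = -exp(-3*w)/3: I = -exp(-3*w)*cos(w)/3 − (1/3)·∫ exp(-3*w)*sin(w) dw.
Apply parts again with u = sin(w), dv = exp(-3*w) dw: ∫ exp(-3*w)*sin(w) dw = -exp(-3*w)*sin(w)/3 + (1/3)·I. Substituting back brings back I: I = exp(-3*w)*sin(w)/9 - exp(-3*w)*cos(w)/3 − (1/9)·I.
Solving for I: (1 + 1/9)·I equals the remaining terms, so I = (9/10)·(exp(-3*w)*sin(w)/9 - exp(-3*w)*cos(w)/3).

exp(-3*w)*sin(w)/10 - 3*exp(-3*w)*cos(w)/10 + C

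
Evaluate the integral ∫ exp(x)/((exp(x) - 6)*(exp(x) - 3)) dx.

Let u = e^x, du = e^x dx.
The integral becomes ∫ du/((u-3)(u-6)); decompose into partial fractions.

log(exp(x) - 6)/3 - log(exp(x) - 3)/3 + C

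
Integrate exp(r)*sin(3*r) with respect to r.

exp(r)*sin(3*r)/10 - 3*exp(r)*cos(3*r)/10 + C

Let I denote the integral. Integrate by parts with u = sin(3*r), dv = exp(r) dr, so v = exp(r): I = exp(r)*sin(3*r) − 3·∫ exp(r)*cos(3*r) dr.
Apply parts again with u = cos(3*r), dv = exp(r) dr: ∫ exp(r)*cos(3*r) dr = exp(r)*cos(3*r) + 3·I. Substituting back brings back I: I = exp(r)*sin(3*r) - 3*exp(r)*cos(3*r) − 9·I.
Solving for I: (1 + 9)·I equals the remaining terms, so I = (1/10)·(exp(r)*sin(3*r) - 3*exp(r)*cos(3*r)).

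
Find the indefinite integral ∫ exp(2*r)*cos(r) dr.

Let I denote the integral. Integrate by parts with u = cos(r), dv = exp(2*r) dr, so v = exp(2*r)/2: I = exp(2*r)*cos(r)/2 + (1/2)·∫ exp(2*r)*sin(r) dr.
Apply parts again with u = sin(r), dv = exp(2*r) dr: ∫ exp(2*r)*sin(r) dr = exp(2*r)*sin(r)/2 − (1/2)·I. Substituting back brings back I: I = exp(2*r)*sin(r)/4 + exp(2*r)*cos(r)/2 − (1/4)·I.
Solving for I: (1 + 1/4)·I equals the remaining terms, so I = (4/5)·(exp(2*r)*sin(r)/4 + exp(2*r)*cos(r)/2).

exp(2*r)*sin(r)/5 + 2*exp(2*r)*cos(r)/5 + C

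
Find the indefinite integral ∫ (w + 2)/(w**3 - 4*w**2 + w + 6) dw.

5*log(w - 3)/4 - 4*log(w - 2)/3 + log(w + 1)/12 + C

Factor the denominator: (w - 3)*(w - 2)*(w + 1).
Partial-fraction decomposition: 1/(12*(w + 1)) - 4/(3*(w - 2)) + 5/(4*(w - 3)).
Integrate each term: A/(w−a) contributes A·log|w−a|.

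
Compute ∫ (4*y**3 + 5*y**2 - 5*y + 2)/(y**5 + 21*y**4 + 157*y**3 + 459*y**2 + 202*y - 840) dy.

log(y - 1)/280 + 77*log(y + 4)/15 - 29*log(y + 5) + 326*log(y + 6)/7 - 545*log(y + 7)/24 + C

Factor the denominator: (y - 1)*(y + 4)*(y + 5)*(y + 6)*(y + 7).
Partial-fraction decomposition: -545/(24*(y + 7)) + 326/(7*(y + 6)) - 29/(y + 5) + 77/(15*(y + 4)) + 1/(280*(y - 1)).
Integrate each term: A/(y−a) contributes A·log|y−a|.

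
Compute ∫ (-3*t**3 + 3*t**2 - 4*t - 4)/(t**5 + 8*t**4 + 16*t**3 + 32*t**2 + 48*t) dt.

Factor the denominator: t*(t + 2)*(t + 6)*(t**2 + 4).
Partial-fraction decomposition: -(t - 6)/(10*(t**2 + 4)) + 97/(120*(t + 6)) - 5/(8*(t + 2)) - 1/(12*t).
Integrate each term; A/(t−a) gives A·log|t−a|; the (Bt+D)/(t²+p²) term gives a log and an atan.

-log(t)/12 - 5*log(t + 2)/8 + 97*log(t + 6)/120 - log(t**2 + 4)/20 + 3*atan(t/2)/10 + C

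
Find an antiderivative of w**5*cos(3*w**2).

Let u = w², du = 2w dw; rewrite as (1/2)∫ u^2·cos(3u) du.
Now integrate by parts 2 times.

w**4*sin(3*w**2)/6 + w**2*cos(3*w**2)/9 - sin(3*w**2)/27 + C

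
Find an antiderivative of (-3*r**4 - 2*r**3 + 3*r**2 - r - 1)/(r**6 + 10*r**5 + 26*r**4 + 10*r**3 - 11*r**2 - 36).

-log(r - 1)/42 + 19*log(r + 2)/60 - 4*log(r + 3)/3 + 3343*log(r + 6)/3108 - 13*log(r**2 + 1)/740 + 41*atan(r)/370 + C

Factor the denominator: (r - 1)*(r + 2)*(r + 3)*(r + 6)*(r**2 + 1).
Partial-fraction decomposition: -(13*r - 41)/(370*(r**2 + 1)) + 3343/(3108*(r + 6)) - 4/(3*(r + 3)) + 19/(60*(r + 2)) - 1/(42*(r - 1)).
Integrate each term; A/(r−a) gives A·log|r−a|; the (Br+D)/(r²+p²) term gives a log and an atan.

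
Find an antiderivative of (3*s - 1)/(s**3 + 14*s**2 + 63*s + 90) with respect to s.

-5*log(s + 3)/3 + 8*log(s + 5) - 19*log(s + 6)/3 + C

Factor the denominator: (s + 3)*(s + 5)*(s + 6).
Partial-fraction decomposition: -19/(3*(s + 6)) + 8/(s + 5) - 5/(3*(s + 3)).
Integrate each term: A/(s−a) contributes A·log|s−a|.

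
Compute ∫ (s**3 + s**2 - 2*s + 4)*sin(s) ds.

Use integration by parts with u = s**3 + s**2 - 2*s + 4, dv = sin(s) ds, so v = -cos(s).
Apply parts 3 times (tabular method): alternate signs, differentiate u down to 0, integrate dv up.

-s**3*cos(s) + 3*s**2*sin(s) - s**2*cos(s) + 2*s*sin(s) + 8*s*cos(s) - 8*sin(s) - 2*cos(s) + C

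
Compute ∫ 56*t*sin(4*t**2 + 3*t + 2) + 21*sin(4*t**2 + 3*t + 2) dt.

Let u = 4*t**2 + 3*t + 2, so du = (8*t + 3) dt.
Rewriting, the integral becomes 7·∫ sin(u) du = 7·-cos(u).
Substituting back, u = 4*t**2 + 3*t + 2.

-7*cos(4*t**2 + 3*t + 2) + C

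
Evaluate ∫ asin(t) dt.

Use integration by parts with u = arcsin(t), dv = dt.
Then du = 1/sqrt(-t**2 + 1) dt.

t*asin(t) + sqrt(-t**2 + 1) + C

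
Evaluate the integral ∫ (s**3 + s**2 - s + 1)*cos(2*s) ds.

s**3*sin(2*s)/2 + s**2*sin(2*s)/2 + 3*s**2*cos(2*s)/4 - 5*s*sin(2*s)/4 + s*cos(2*s)/2 + sin(2*s)/4 - 5*cos(2*s)/8 + C

Use integration by parts with u = s**3 + s**2 - s + 1, dv = cos(2*s) ds, so v = sin(2*s)/2.
Apply parts 3 times (tabular method): alternate signs, differentiate u down to 0, integrate dv up.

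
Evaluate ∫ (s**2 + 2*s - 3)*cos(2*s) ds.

s**2*sin(2*s)/2 + s*sin(2*s) + s*cos(2*s)/2 - 7*sin(2*s)/4 + cos(2*s)/2 + C

Use integration by parts with u = s**2 + 2*s - 3, dv = cos(2*s) ds, so v = sin(2*s)/2.
Apply parts 2 times (tabular method): alternate signs, differentiate u down to 0, integrate dv up.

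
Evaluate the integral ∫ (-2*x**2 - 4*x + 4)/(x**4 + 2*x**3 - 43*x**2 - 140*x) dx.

-log(x)/35 - 61*log(x - 7)/462 - 3*log(x + 4)/11 + 13*log(x + 5)/30 + C

Factor the denominator: x*(x - 7)*(x + 4)*(x + 5).
Partial-fraction decomposition: 13/(30*(x + 5)) - 3/(11*(x + 4)) - 61/(462*(x - 7)) - 1/(35*x).
Integrate each term: A/(x−a) contributes A·log|x−a|.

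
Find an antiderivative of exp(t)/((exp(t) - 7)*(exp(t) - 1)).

Let u = e^t, du = e^t dt.
The integral becomes ∫ du/((u-7)(u-1)); decompose into partial fractions.

log(exp(t) - 7)/6 - log(exp(t) - 1)/6 + C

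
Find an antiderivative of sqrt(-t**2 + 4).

t*sqrt(-t**2 + 4)/2 + 2*asin(t/2) + C

Substitute t = 2·sin(θ), so dt = 2·cos(θ) dθ and the radical becomes sqrt(-t**2 + 4) = 2·cos(θ) by the Pythagorean identity.
Integrate the resulting trig expression in θ, then back-substitute θ = asin(t/2), sin(θ) = t/2, cos(θ) = sqrt(-t**2 + 4)/2 (absorbing any constant into C).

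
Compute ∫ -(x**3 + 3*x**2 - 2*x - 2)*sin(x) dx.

Use integration by parts with u = x**3 + 3*x**2 - 2*x - 2, dv = -sin(x) dx, so v = cos(x).
Apply parts 3 times (tabular method): alternate signs, differentiate u down to 0, integrate dv up.

x**3*cos(x) - 3*x**2*sin(x) + 3*x**2*cos(x) - 6*x*sin(x) - 8*x*cos(x) + 8*sin(x) - 8*cos(x) + C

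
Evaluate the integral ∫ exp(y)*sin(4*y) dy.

exp(y)*sin(4*y)/17 - 4*exp(y)*cos(4*y)/17 + C

Let I denote the integral. Integrate by parts with u = sin(4*y), dv = exp(y) dy, so v = exp(y): I = exp(y)*sin(4*y) − 4·∫ exp(y)*cos(4*y) dy.
Apply parts again with u = cos(4*y), dv = exp(y) dy: ∫ exp(y)*cos(4*y) dy = exp(y)*cos(4*y) + 4·I. Substituting back brings back I: I = exp(y)*sin(4*y) - 4*exp(y)*cos(4*y) − 16·I.
Solving for I: (1 + 16)·I equals the remaining terms, so I = (1/17)·(exp(y)*sin(4*y) - 4*exp(y)*cos(4*y)).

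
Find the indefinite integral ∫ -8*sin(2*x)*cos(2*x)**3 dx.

Let u = cos(2*x), so du = (-2*sin(2*x)) dx.
Rewriting, the integral becomes 4·∫ u^3 du = 4·u^4/4.
Substituting back, u = cos(2*x).

cos(2*x)**4 + C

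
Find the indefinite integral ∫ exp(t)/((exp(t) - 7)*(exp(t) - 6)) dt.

Let u = e^t, du = e^t dt.
The integral becomes ∫ du/((u-7)(u-6)); decompose into partial fractions.

log(exp(t) - 7) - log(exp(t) - 6) + C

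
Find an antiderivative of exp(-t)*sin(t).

-exp(-t)*sin(t)/2 - exp(-t)*cos(t)/2 + C

Let I denote the integral. Integrate by parts with u = sin(t), dv = exp(-t) dt, so v = -exp(-t): I = -exp(-t)*sin(t) + ∫ exp(-t)*cos(t) dt.
Apply parts again with u = cos(t), dv = exp(-t) dt: ∫ exp(-t)*cos(t) dt = -exp(-t)*cos(t) − I. Substituting back brings back I: I = -exp(-t)*sin(t) - exp(-t)*cos(t) − I.
Solving for I: (1 + 1)·I equals the remaining terms, so I = (1/2)·(-exp(-t)*sin(t) - exp(-t)*cos(t)).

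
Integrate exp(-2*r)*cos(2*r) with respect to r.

exp(-2*r)*sin(2*r)/4 - exp(-2*r)*cos(2*r)/4 + C

Let I denote the integral. Integrate by parts with u = cos(2*r), dv = exp(-2*r) dr, so v = -exp(-2*r)/2: I = -exp(-2*r)*cos(2*r)/2 − ∫ exp(-2*r)*sin(2*r) dr.
Apply parts again with u = sin(2*r), dv = exp(-2*r) dr: ∫ exp(-2*r)*sin(2*r) dr = -exp(-2*r)*sin(2*r)/2 + I. Substituting back brings back I: I = exp(-2*r)*sin(2*r)/2 - exp(-2*r)*cos(2*r)/2 − I.
Solving for I: (1 + 1)·I equals the remaining terms, so I = (1/2)·(exp(-2*r)*sin(2*r)/2 - exp(-2*r)*cos(2*r)/2).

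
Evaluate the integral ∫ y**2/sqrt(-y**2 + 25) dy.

-y*sqrt(-y**2 + 25)/2 + 25*asin(y/5)/2 + C

Substitute y = 5·sin(θ), so dy = 5·cos(θ) dθ and the radical becomes sqrt(-y**2 + 25) = 5·cos(θ) by the Pythagorean identity.
Integrate the resulting trig expression in θ, then back-substitute θ = asin(y/5), sin(θ) = y/5, cos(θ) = sqrt(-y**2 + 25)/5 (absorbing any constant into C).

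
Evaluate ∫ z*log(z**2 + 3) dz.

Let u = z**2 + 3, so du = (2*z) dz.
The integral becomes (1/2)·∫ log(u) du; integrate by parts with u′=log(u), dv′=du.

z**2*log(z**2 + 3)/2 - z**2/2 + 3*log(z**2 + 3)/2 + C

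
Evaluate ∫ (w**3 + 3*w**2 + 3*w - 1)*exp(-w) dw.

Use integration by parts with u = w**3 + 3*w**2 + 3*w - 1, dv = exp(-w) dw, so v = -exp(-w).
Apply parts 3 times (tabular method): alternate signs, differentiate u down to 0, integrate dv up.

(-w**3 - 6*w**2 - 15*w - 14)*exp(-w) + C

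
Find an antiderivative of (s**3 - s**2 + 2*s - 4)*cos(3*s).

s**3*sin(3*s)/3 - s**2*sin(3*s)/3 + s**2*cos(3*s)/3 + 4*s*sin(3*s)/9 - 2*s*cos(3*s)/9 - 34*sin(3*s)/27 + 4*cos(3*s)/27 + C

Use integration by parts with u = s**3 - s**2 + 2*s - 4, dv = cos(3*s) ds, so v = sin(3*s)/3.
Apply parts 3 times (tabular method): alternate signs, differentiate u down to 0, integrate dv up.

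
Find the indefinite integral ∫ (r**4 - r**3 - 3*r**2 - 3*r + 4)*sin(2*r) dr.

-r**4*cos(2*r)/2 + r**3*sin(2*r) + r**3*cos(2*r)/2 - 3*r**2*sin(2*r)/4 + 3*r**2*cos(2*r) - 3*r*sin(2*r) + 3*r*cos(2*r)/4 - 3*sin(2*r)/8 - 7*cos(2*r)/2 + C

Use integration by parts with u = r**4 - r**3 - 3*r**2 - 3*r + 4, dv = sin(2*r) dr, so v = -cos(2*r)/2.
Apply parts 4 times (tabular method): alternate signs, differentiate u down to 0, integrate dv up.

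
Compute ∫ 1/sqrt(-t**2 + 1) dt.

asin(t) + C

Substitute t = sin(θ), so dt = cos(θ) dθ and the radical becomes sqrt(-t**2 + 1) = cos(θ) by the Pythagorean identity.
Integrate the resulting trig expression in θ, then back-substitute θ = asin(t), sin(θ) = t, cos(θ) = sqrt(-t**2 + 1) (absorbing any constant into C).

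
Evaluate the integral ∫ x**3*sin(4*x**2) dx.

Let u = x², du = 2x dx; rewrite as (1/2)∫ u^1·sin(4u) du.
Now integrate by parts 1 time.

-x**2*cos(4*x**2)/8 + sin(4*x**2)/32 + C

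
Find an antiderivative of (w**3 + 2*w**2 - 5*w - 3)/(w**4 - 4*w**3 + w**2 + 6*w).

Factor the denominator: w*(w - 3)*(w - 2)*(w + 1).
Partial-fraction decomposition: -1/(4*(w + 1)) - 1/(2*(w - 2)) + 9/(4*(w - 3)) - 1/(2*w).
Integrate each term: A/(w−a) contributes A·log|w−a|.

9*log(w - 3)/4 - log(w + 1)/4 - log(w**2 - 2*w)/2 + C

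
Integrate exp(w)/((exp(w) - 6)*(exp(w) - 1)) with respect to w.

log(exp(w) - 6)/5 - log(exp(w) - 1)/5 + C

Let u = e^w, du = e^w dw.
The integral becomes ∫ du/((u-6)(u-1)); decompose into partial fractions.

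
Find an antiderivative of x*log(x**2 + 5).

Let u = x**2 + 5, so du = (2*x) dx.
The integral becomes (1/2)·∫ log(u) du; integrate by parts with u′=log(u), dv′=du.

x**2*log(x**2 + 5)/2 - x**2/2 + 5*log(x**2 + 5)/2 + C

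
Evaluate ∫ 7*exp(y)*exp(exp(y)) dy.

7*exp(exp(y)) + C

Let u = exp(y), so du = (exp(y)) dy.
Rewriting, the integral becomes 7·∫ e^u du = 7·e^u.
Substituting back, u = exp(y).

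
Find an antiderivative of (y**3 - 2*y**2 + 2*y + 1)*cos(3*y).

Use integration by parts with u = y**3 - 2*y**2 + 2*y + 1, dv = cos(3*y) dy, so v = sin(3*y)/3.
Apply parts 3 times (tabular method): alternate signs, differentiate u down to 0, integrate dv up.

y**3*sin(3*y)/3 - 2*y**2*sin(3*y)/3 + y**2*cos(3*y)/3 + 4*y*sin(3*y)/9 - 4*y*cos(3*y)/9 + 13*sin(3*y)/27 + 4*cos(3*y)/27 + C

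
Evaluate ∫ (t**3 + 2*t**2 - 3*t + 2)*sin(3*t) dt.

-t**3*cos(3*t)/3 + t**2*sin(3*t)/3 - 2*t**2*cos(3*t)/3 + 4*t*sin(3*t)/9 + 11*t*cos(3*t)/9 - 11*sin(3*t)/27 - 14*cos(3*t)/27 + C

Use integration by parts with u = t**3 + 2*t**2 - 3*t + 2, dv = sin(3*t) dt, so v = -cos(3*t)/3.
Apply parts 3 times (tabular method): alternate signs, differentiate u down to 0, integrate dv up.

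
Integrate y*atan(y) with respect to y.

Use integration by parts with u = arctan(y), dv = y dy.
Then du = 1/(y**2 + 1) dy.

y**2*atan(y)/2 - y/2 + atan(y)/2 + C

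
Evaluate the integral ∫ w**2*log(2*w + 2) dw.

Use integration by parts with u = log(2*w + 2), dv = w**2 dw.
Then du = 2/(2*w + 2) dw and v = w**3/3.

w**3*log(2*w + 2)/3 - w**3/9 + w**2/6 - w/3 + log(w + 1)/3 + C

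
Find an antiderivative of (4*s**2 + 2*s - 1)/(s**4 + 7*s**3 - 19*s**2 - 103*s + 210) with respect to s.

41*log(s - 3)/80 - 19*log(s - 2)/63 + 89*log(s + 5)/112 - 181*log(s + 7)/180 + C

Factor the denominator: (s - 3)*(s - 2)*(s + 5)*(s + 7).
Partial-fraction decomposition: -181/(180*(s + 7)) + 89/(112*(s + 5)) - 19/(63*(s - 2)) + 41/(80*(s - 3)).
Integrate each term: A/(s−a) contributes A·log|s−a|.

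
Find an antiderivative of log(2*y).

y*(log(y) + log(2)) - y + C

Use integration by parts with u = log(2*y), dv = dy.
Then du = 1/y dy and v = y.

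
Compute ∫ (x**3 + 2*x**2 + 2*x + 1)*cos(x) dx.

Use integration by parts with u = x**3 + 2*x**2 + 2*x + 1, dv = cos(x) dx, so v = sin(x).
Apply parts 3 times (tabular method): alternate signs, differentiate u down to 0, integrate dv up.

x**3*sin(x) + 2*x**2*sin(x) + 3*x**2*cos(x) - 4*x*sin(x) + 4*x*cos(x) - 3*sin(x) - 4*cos(x) + C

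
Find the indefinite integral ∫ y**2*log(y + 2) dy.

Use integration by parts with u = log(y + 2), dv = y**2 dy.
Then du = 1/(y + 2) dy and v = y**3/3.

y**3*log(y + 2)/3 - y**3/9 + y**2/3 - 4*y/3 + 8*log(y + 2)/3 + C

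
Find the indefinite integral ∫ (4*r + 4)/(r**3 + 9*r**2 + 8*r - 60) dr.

Factor the denominator: (r - 2)*(r + 5)*(r + 6).
Partial-fraction decomposition: -5/(2*(r + 6)) + 16/(7*(r + 5)) + 3/(14*(r - 2)).
Integrate each term: A/(r−a) contributes A·log|r−a|.

3*log(r - 2)/14 + 16*log(r + 5)/7 - 5*log(r + 6)/2 + C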